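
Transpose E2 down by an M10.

Three letters down from E (plus an octave) reaches C.
A major tenth is 16 semitones; 16 semitones down from E2 gives C1.

C1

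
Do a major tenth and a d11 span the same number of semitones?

Yes

A major tenth spans 16 semitones, and a diminished eleventh also spans 16 semitones — they're enharmonic.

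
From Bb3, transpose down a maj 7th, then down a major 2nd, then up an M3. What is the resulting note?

A major seventh down from Bb3 is Cb3.
A major second down from Cb3 is Bbb2.
A major third up from Bbb2 is Db3.

Db3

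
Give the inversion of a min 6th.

M3

The rule of nine gives the new number: 9 − 6 = 3, so a sixth becomes a third.
Quality inverts too: minor becomes major. That makes the inversion a major third.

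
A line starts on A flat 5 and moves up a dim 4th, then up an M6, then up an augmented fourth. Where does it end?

E flat 7

Ab5 up a diminished fourth → Dbb6 (4 semitones).
Dbb6 up a major sixth → Bbb6 (9 semitones).
Bbb6 up an augmented fourth → Eb7 (6 semitones).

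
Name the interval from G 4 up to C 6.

G to C spans four letter names (G-A-B-C), plus an octave, so the interval is some kind of eleventh.
G4 to C6 is 17 semitones, matching the perfect eleventh exactly, so the quality is perfect.
(Equivalently, a compound perfect fourth: a perfect fourth plus an octave.)

P11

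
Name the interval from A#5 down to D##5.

Descending from A#5 to D##5 is the same interval as ascending D##5 to A#5.
D to A spans five letter names (D-E-F-G-A): a fifth.
The perfect fifth is 7 semitones; here we have 6, one semitone narrower: diminished.

d5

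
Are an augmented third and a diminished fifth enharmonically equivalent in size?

An augmented third spans 5 semitones; a diminished fifth spans 6 semitones. They differ by 1.

No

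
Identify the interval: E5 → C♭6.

E to C spans six letter names (E-F-G-A-B-C) — that makes it a sixth of some quality.
The major sixth is 9 semitones; here we have 7, two semitones narrower: diminished.

d6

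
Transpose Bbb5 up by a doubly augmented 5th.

Five letter names up from B: F.
Moving 9 semitones up from Bbb5 (the size of a doubly augmented fifth) reaches F#6.

F#6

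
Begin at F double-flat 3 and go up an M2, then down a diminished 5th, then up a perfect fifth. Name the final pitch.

G flat 3

Up a major second from Fbb3: Gbb3 (2 semitones up).
Down a diminished fifth from Gbb3: Cb3 (6 semitones down).
Cb3 up a perfect fifth → Gb3 (7 semitones).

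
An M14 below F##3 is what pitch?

G#1

Seven letters down from F (plus an octave) reaches G.
Moving 23 semitones down from F##3 (the size of a major fourteenth) reaches G#1.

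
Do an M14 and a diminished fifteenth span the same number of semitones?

A major fourteenth spans 23 semitones, and a diminished fifteenth also spans 23 semitones — they're enharmonic.

Yes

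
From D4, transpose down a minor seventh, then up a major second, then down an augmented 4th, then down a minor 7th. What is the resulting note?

Down a minor seventh from D4: E3 (10 semitones down).
Up a major second from E3: F#3 (2 semitones up).
F#3 down an augmented fourth → C3 (6 semitones).
C3 down a minor seventh → D2 (10 semitones).

D2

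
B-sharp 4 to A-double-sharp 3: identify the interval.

minor 9th

Descending from B#4 to A##3 is the same interval as ascending A##3 to B#4.
A to B spans two letter names (A-B), plus an octave — that makes it a ninth of some quality.
At 13 semitones, A##3→B#4 falls one short of a major ninth: minor.
(Equivalently, a compound minor second: a minor second plus an octave.)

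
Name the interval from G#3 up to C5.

diminished 11th

G to C spans four letter names (G-A-B-C), plus an octave — that makes it an eleventh of some quality.
The perfect eleventh is 17 semitones; here we have 16, one semitone narrower: diminished.
(Equivalently, a compound diminished fourth: a diminished fourth plus an octave.)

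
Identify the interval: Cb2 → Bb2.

major 7th

C to B spans seven letter names (C-D-E-F-G-A-B): a seventh.
Counting semitones, Cb2→Bb2 is 11, which is the major seventh.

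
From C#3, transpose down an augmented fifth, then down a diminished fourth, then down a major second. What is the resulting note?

An augmented fifth down from C#3 is F2.
F2 down a diminished fourth → C#2 (4 semitones).
Down a major second from C#2: B1 (2 semitones down).

B1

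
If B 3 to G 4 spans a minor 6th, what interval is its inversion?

M3

Interval numbers invert to sum to nine: 6 + 3 = 9, so a sixth inverts to a third.
The quality also flips — minor becomes major — giving a major third.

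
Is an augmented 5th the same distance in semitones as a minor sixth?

An augmented fifth spans 8 semitones, and a minor sixth also spans 8 semitones — they're enharmonic.

Yes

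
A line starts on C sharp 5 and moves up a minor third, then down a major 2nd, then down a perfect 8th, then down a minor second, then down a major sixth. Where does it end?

C#5 up a minor third → E5 (3 semitones).
A major second down from E5 is D5.
D5 down a perfect octave → D4 (12 semitones).
A minor second down from D4 is C#4.
Down a major sixth from C#4: E3 (9 semitones down).

E 3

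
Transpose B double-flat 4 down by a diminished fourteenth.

The fourteenth's letter: B down seven letter names plus an octave → C.
A diminished fourteenth spans 21 semitones, so from Bbb4 the target pitch is C3.

C 3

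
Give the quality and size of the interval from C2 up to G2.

C to G spans five letter names (C-D-E-F-G): a fifth.
The perfect fifth spans 7 semitones, and C2 to G2 is exactly 7 semitones — so this is a perfect fifth.

perfect fifth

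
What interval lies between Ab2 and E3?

A to E spans five letter names (A-B-C-D-E), so the interval is some kind of fifth.
The perfect fifth is 7 semitones; here we have 8, one semitone wider: augmented.

augmented 5th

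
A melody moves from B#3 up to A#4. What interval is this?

B to A spans seven letter names (B-C-D-E-F-G-A): a seventh.
At 10 semitones, B#3→A#4 falls one short of a major seventh: minor.

minor 7th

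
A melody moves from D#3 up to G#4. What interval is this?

perfect 11th

D to G spans four letter names (D-E-F-G), plus an octave, so the interval is some kind of eleventh.
Counting semitones, D#3→G#4 is 17, which is the perfect eleventh.
(Equivalently, a compound perfect fourth: a perfect fourth plus an octave.)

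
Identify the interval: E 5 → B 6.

perfect twelfth

E to B spans five letter names (E-F-G-A-B), plus an octave: a twelfth.
The perfect twelfth spans 19 semitones, and E5 to B6 is exactly 19 semitones — so this is a perfect twelfth.
(Equivalently, a compound perfect fifth: a perfect fifth plus an octave.)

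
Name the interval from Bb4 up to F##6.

doubly augmented twelfth

B to F spans five letter names (B-C-D-E-F), plus an octave — that makes it a twelfth of some quality.
Bb4 to F##6 spans 21 semitones — two semitones wider than the perfect twelfth (19) — giving a doubly augmented twelfth.
(Equivalently, a compound doubly augmented fifth: a doubly augmented fifth plus an octave.)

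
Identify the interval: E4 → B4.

E to B spans five letter names (E-F-G-A-B), so the interval is some kind of fifth.
Counting semitones, E4→B4 is 7, which is the perfect fifth.

perfect fifth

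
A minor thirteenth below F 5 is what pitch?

A 3

The thirteenth's letter: F down six letter names plus an octave → A.
Moving 20 semitones down from F5 (the size of a minor thirteenth) reaches A3.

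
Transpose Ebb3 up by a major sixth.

Cb4

The sixth takes the letter from E up to C.
A major sixth spans 9 semitones, so from Ebb3 the target pitch is Cb4.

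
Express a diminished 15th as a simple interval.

diminished octave

Take out an octave (7 from the number): 15 − 7 = 8.
That makes a diminished fifteenth a compound diminished octave — an octave plus a diminished octave.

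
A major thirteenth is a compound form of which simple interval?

major sixth

Each octave removed subtracts seven from the number: 13 − 7 = 6.
So a major thirteenth is an octave plus a major sixth. The quality is unchanged.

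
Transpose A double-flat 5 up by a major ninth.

Two letters up from A (plus an octave) reaches B.
A major ninth spans 14 semitones, so from Abb5 the target pitch is Bbb6.

B double-flat 6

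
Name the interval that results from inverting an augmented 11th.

diminished 5th

First reduce the compound augmented eleventh to its simple form, an augmented fourth.
The rule of nine gives the new number: 9 − 4 = 5, so a fourth becomes a fifth.
The quality also flips — augmented becomes diminished — giving a diminished fifth.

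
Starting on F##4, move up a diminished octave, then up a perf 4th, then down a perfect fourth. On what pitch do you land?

F##4 up a diminished octave → F#5 (11 semitones).
A perfect fourth up from F#5 is B5.
Down a perfect fourth from B5: F#5 (5 semitones down).

F#5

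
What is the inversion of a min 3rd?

Inverted interval numbers add to nine, so a third pairs with a sixth (3 + 6 = 9).
And minor becomes major under inversion, so we get a major sixth.

major sixth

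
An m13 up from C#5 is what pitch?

Counting six letter names plus an octave up from C lands on A.
A minor thirteenth spans 20 semitones, so from C#5 the target pitch is A6.

A6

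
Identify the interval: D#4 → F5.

D to F spans three letter names (D-E-F), plus an octave: a tenth.
D#4 to F5 spans 14 semitones — two semitones narrower than the major tenth (16) — giving a diminished tenth.
(Equivalently, a compound diminished third: a diminished third plus an octave.)

diminished 10th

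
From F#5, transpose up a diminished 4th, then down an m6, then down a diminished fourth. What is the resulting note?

Up a diminished fourth from F#5: Bb5 (4 semitones up).
Down a minor sixth from Bb5: D5 (8 semitones down).
D5 down a diminished fourth → A#4 (4 semitones).

A#4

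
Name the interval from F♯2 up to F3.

F to F is the same letter name, plus an octave — that makes it an octave of some quality.
A perfect octave would be 12 semitones; F#2 to F3 is 11, one semitone narrower, so the interval is diminished.

diminished 8th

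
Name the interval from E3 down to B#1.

d11

Descending from E3 to B#1 is the same interval as ascending B#1 to E3.
B to E spans four letter names (B-C-D-E), plus an octave, so the interval is some kind of eleventh.
A perfect eleventh would be 17 semitones; B#1 to E3 is 16, one semitone narrower, so the interval is diminished.
(Equivalently, a compound diminished fourth: a diminished fourth plus an octave.)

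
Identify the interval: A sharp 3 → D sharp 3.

perfect fifth

Descending from A#3 to D#3 is the same interval as ascending D#3 to A#3.
D to A spans five letter names (D-E-F-G-A): a fifth.
The perfect fifth spans 7 semitones, and D#3 to A#3 is exactly 7 semitones — so this is a perfect fifth.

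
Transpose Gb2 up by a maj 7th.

Seven letter names up from G: F.
A major seventh spans 11 semitones, so from Gb2 the target pitch is F3.

F3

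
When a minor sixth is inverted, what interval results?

Interval numbers invert to sum to nine: 6 + 3 = 9, so a sixth inverts to a third.
The quality also flips — minor becomes major — giving a major third.

major 3rd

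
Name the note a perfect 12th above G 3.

Five letters up from G (plus an octave) reaches D.
A perfect twelfth spans 19 semitones, so from G3 the target pitch is D5.

D 5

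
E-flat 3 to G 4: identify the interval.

E to G spans three letter names (E-F-G), plus an octave — that makes it a tenth of some quality.
The major tenth spans 16 semitones, and Eb3 to G4 is exactly 16 semitones — so this is a major tenth.
(Equivalently, a compound major third: a major third plus an octave.)

M10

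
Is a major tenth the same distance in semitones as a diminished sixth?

No

A major tenth is 16 semitones but a diminished sixth is 7 semitones — different sizes.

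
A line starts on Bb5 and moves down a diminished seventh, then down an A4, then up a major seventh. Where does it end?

F#5

A diminished seventh down from Bb5 is C#5.
Down an augmented fourth from C#5: G4 (6 semitones down).
Up a major seventh from G4: F#5 (11 semitones up).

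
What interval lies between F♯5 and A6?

F to A spans three letter names (F-G-A), plus an octave, so the interval is some kind of tenth.
F#5 to A6 is 15 semitones, a half step short of the major tenth (16), so this is minor.
(Equivalently, a compound minor third: a minor third plus an octave.)

minor tenth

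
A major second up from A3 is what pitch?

Counting two letter names up from A lands on B.
Moving 2 semitones up from A3 (the size of a major second) reaches B3.

B3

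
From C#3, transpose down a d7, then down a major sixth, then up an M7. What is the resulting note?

E##2

C#3 down a diminished seventh → D##2 (9 semitones).
A major sixth down from D##2 is F##1.
F##1 up a major seventh → E##2 (11 semitones).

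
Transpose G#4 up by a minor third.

The third takes the letter from G up to B.
Moving 3 semitones up from G#4 (the size of a minor third) reaches B4.

B4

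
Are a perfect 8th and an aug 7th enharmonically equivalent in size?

A perfect octave = 12 semitones = an augmented seventh; enharmonically equal.

Yes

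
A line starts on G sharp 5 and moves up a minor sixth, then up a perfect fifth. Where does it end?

B 6

A minor sixth up from G#5 is E6.
A perfect fifth up from E6 is B6.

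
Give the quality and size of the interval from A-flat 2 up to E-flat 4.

perfect twelfth

A to E spans five letter names (A-B-C-D-E), plus an octave: a twelfth.
The perfect twelfth spans 19 semitones, and Ab2 to Eb4 is exactly 19 semitones — so this is a perfect twelfth.
(Equivalently, a compound perfect fifth: a perfect fifth plus an octave.)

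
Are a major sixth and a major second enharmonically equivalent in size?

No

A major sixth is 9 semitones but a major second is 2 semitones — different sizes.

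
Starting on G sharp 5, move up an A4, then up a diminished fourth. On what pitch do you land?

G#5 up an augmented fourth → C##6 (6 semitones).
C##6 up a diminished fourth → F#6 (4 semitones).

F sharp 6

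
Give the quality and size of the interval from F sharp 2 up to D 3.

F to D spans six letter names (F-G-A-B-C-D): a sixth.
F#2 to D3 is 8 semitones, a half step short of the major sixth (9), so this is minor.

minor sixth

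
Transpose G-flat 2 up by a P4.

C-flat 3

Counting four letter names up from G lands on C.
A perfect fourth spans 5 semitones, so from Gb2 the target pitch is Cb3.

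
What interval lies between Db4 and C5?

major seventh

D to C spans seven letter names (D-E-F-G-A-B-C): a seventh.
The major seventh spans 11 semitones, and Db4 to C5 is exactly 11 semitones — so this is a major seventh.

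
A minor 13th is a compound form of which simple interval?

Each octave removed subtracts seven from the number: 13 − 7 = 6.
That makes a minor thirteenth a compound minor sixth — an octave plus a minor sixth.

minor 6th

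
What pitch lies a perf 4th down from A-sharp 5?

E-sharp 5

Four letter names down from A: E.
A perfect fourth spans 5 semitones, so from A#5 the target pitch is E#5.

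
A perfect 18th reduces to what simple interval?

Take out 2 octaves (14 from the number): 18 − 14 = 4.
Quality carries through unchanged, so the simple form is a perfect fourth.

perfect 4th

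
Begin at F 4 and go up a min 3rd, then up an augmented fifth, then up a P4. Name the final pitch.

A minor third up from F4 is Ab4.
Ab4 up an augmented fifth → E5 (8 semitones).
A perfect fourth up from E5 is A5.

A 5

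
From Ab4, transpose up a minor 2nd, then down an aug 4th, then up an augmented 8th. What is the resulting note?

Up a minor second from Ab4: Bbb4 (1 semitone up).
An augmented fourth down from Bbb4 is Fbb4.
An augmented octave up from Fbb4 is Fb5.

Fb5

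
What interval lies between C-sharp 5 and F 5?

C to F spans four letter names (C-D-E-F): a fourth.
The perfect fourth is 5 semitones; here we have 4, one semitone narrower: diminished.

diminished fourth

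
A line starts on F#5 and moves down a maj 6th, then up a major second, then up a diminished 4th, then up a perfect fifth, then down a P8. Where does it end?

A major sixth down from F#5 is A4.
Up a major second from A4: B4 (2 semitones up).
Up a diminished fourth from B4: Eb5 (4 semitones up).
Eb5 up a perfect fifth → Bb5 (7 semitones).
Down a perfect octave from Bb5: Bb4 (12 semitones down).

Bb4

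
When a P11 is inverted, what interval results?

P5

First reduce the compound perfect eleventh to its simple form, a perfect fourth.
The rule of nine gives the new number: 9 − 4 = 5, so a fourth becomes a fifth.
And perfect stays perfect under inversion, so we get a perfect fifth.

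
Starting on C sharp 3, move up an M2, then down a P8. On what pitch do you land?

A major second up from C#3 is D#3.
A perfect octave down from D#3 is D#2.

D sharp 2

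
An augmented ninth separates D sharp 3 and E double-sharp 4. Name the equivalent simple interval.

augmented second

Each octave removed subtracts seven from the number: 9 − 7 = 2.
So an augmented ninth is an octave plus an augmented second. The quality is unchanged.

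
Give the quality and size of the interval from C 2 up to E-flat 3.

minor tenth

C to E spans three letter names (C-D-E), plus an octave: a tenth.
At 15 semitones, C2→Eb3 falls one short of a major tenth: minor.
(Equivalently, a compound minor third: a minor third plus an octave.)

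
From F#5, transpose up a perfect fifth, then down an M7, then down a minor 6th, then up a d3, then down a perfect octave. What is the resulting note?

F#5 up a perfect fifth → C#6 (7 semitones).
A major seventh down from C#6 is D5.
D5 down a minor sixth → F#4 (8 semitones).
Up a diminished third from F#4: Ab4 (2 semitones up).
Down a perfect octave from Ab4: Ab3 (12 semitones down).

Ab3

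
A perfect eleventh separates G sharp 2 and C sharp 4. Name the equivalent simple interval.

P4

Each octave removed subtracts seven from the number: 11 − 7 = 4.
So a perfect eleventh is an octave plus a perfect fourth. The quality is unchanged.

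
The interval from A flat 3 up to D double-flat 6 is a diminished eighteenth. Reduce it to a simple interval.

Each octave removed subtracts seven from the number: 18 − 14 = 4.
So a diminished eighteenth is 2 octaves plus a diminished fourth. The quality is unchanged.

diminished fourth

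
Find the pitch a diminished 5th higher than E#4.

B4

Five letter names up from E: B.
A diminished fifth spans 6 semitones, so from E#4 the target pitch is B4.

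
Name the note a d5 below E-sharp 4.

A-double-sharp 3

Five letter names down from E: A.
A diminished fifth spans 6 semitones, so from E#4 the target pitch is A##3.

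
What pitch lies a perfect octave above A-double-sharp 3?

A-double-sharp 4

For an octave the letter name doesn't change: still A, an octave up.
A perfect octave spans 12 semitones, so from A##3 the target pitch is A##4.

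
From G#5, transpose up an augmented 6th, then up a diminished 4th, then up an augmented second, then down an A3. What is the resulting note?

G#6

An augmented sixth up from G#5 is E##6.
E##6 up a diminished fourth → A#6 (4 semitones).
A#6 up an augmented second → B##6 (3 semitones).
Down an augmented third from B##6: G#6 (5 semitones down).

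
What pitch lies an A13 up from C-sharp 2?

A-double-sharp 3

The thirteenth's letter: C up six letter names plus an octave → A.
Moving 22 semitones up from C#2 (the size of an augmented thirteenth) reaches A##3.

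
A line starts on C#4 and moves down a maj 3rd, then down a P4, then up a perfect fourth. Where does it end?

A3

C#4 down a major third → A3 (4 semitones).
A perfect fourth down from A3 is E3.
A perfect fourth up from E3 is A3.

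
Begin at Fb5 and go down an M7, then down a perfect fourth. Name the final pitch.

A major seventh down from Fb5 is Gbb4.
A perfect fourth down from Gbb4 is Dbb4.

Dbb4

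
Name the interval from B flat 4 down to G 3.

Descending from Bb4 to G3 is the same interval as ascending G3 to Bb4.
G to B spans three letter names (G-A-B), plus an octave, so the interval is some kind of tenth.
G3 to Bb4 is 15 semitones, a half step short of the major tenth (16), so this is minor.
(Equivalently, a compound minor third: a minor third plus an octave.)

m10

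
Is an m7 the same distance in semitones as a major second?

A minor seventh spans 10 semitones; a major second spans 2 semitones. They differ by 8.

No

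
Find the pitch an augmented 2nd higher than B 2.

Counting two letter names up from B lands on C.
Moving 3 semitones up from B2 (the size of an augmented second) reaches C##3.

C double-sharp 3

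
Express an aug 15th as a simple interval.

Subtracting seven from the interval number removes an octave: 15 − 7 = 8.
So an augmented fifteenth is an octave plus an augmented octave. The quality is unchanged.

A8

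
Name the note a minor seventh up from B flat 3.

Seven letter names up from B: A.
A minor seventh spans 10 semitones, so from Bb3 the target pitch is Ab4.

A flat 4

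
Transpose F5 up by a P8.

An octave keeps the letter name F, an octave up from F.
A perfect octave is 12 semitones; 12 semitones up from F5 gives F6.

F6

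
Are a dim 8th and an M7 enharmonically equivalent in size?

Yes

A diminished octave = 11 semitones = a major seventh; enharmonically equal.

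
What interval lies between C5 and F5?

C to F spans four letter names (C-D-E-F): a fourth.
The perfect fourth spans 5 semitones, and C5 to F5 is exactly 5 semitones — so this is a perfect fourth.

P4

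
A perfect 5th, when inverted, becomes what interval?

perfect fourth

Inverted interval numbers add to nine, so a fifth pairs with a fourth (5 + 4 = 9).
And perfect stays perfect under inversion, so we get a perfect fourth.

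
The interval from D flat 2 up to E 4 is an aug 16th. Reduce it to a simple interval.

Subtracting seven from the interval number removes an octave: 16 − 14 = 2.
That makes an augmented sixteenth a compound augmented second — 2 octaves plus an augmented second.

A2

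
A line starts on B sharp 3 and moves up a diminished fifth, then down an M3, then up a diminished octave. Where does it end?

Up a diminished fifth from B#3: F#4 (6 semitones up).
A major third down from F#4 is D4.
A diminished octave up from D4 is Db5.

D flat 5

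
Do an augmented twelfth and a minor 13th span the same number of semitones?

Yes

An augmented twelfth spans 20 semitones, and a minor thirteenth also spans 20 semitones — they're enharmonic.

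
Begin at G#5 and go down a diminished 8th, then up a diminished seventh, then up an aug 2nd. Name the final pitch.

A diminished octave down from G#5 is G##4.
Up a diminished seventh from G##4: F#5 (9 semitones up).
F#5 up an augmented second → G##5 (3 semitones).

G##5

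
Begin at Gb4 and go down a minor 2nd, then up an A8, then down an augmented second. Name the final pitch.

Eb5

Down a minor second from Gb4: F4 (1 semitone down).
An augmented octave up from F4 is F#5.
An augmented second down from F#5 is Eb5.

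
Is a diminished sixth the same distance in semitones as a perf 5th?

Yes

Both span 7 semitones: a diminished sixth and a perfect fifth are the same chromatic distance.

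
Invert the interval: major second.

The rule of nine gives the new number: 9 − 2 = 7, so a second becomes a seventh.
Quality inverts too: major becomes minor. That makes the inversion a minor seventh.

minor seventh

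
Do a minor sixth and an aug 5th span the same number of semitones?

Both span 8 semitones: a minor sixth and an augmented fifth are the same chromatic distance.

Yes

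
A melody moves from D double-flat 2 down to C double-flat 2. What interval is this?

major 2nd

Descending from Dbb2 to Cbb2 is the same interval as ascending Cbb2 to Dbb2.
C to D spans two letter names (C-D): a second.
The major second spans 2 semitones, and Cbb2 to Dbb2 is exactly 2 semitones — so this is a major second.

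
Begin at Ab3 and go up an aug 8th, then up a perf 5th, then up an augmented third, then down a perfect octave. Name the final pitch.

An augmented octave up from Ab3 is A4.
Up a perfect fifth from A4: E5 (7 semitones up).
E5 up an augmented third → G##5 (5 semitones).
Down a perfect octave from G##5: G##4 (12 semitones down).

G##4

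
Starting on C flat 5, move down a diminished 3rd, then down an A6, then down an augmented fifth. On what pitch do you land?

F double-flat 3

Cb5 down a diminished third → A4 (2 semitones).
An augmented sixth down from A4 is Cb4.
Cb4 down an augmented fifth → Fbb3 (8 semitones).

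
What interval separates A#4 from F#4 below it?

M3

Descending from A#4 to F#4 is the same interval as ascending F#4 to A#4.
F to A spans three letter names (F-G-A): a third.
Counting semitones, F#4→A#4 is 4, which is the major third.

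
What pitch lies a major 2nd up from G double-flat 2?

A double-flat 2

Two letter names up from G: A.
Moving 2 semitones up from Gbb2 (the size of a major second) reaches Abb2.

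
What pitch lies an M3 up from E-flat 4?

G 4

The third takes the letter from E up to G.
Moving 4 semitones up from Eb4 (the size of a major third) reaches G4.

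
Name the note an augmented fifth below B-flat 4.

Five letter names down from B: E.
An augmented fifth is 8 semitones; 8 semitones down from Bb4 gives Ebb4.

E-double-flat 4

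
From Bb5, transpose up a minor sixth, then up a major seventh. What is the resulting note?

Bb5 up a minor sixth → Gb6 (8 semitones).
Up a major seventh from Gb6: F7 (11 semitones up).

F7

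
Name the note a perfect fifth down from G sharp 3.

Five letter names down from G: C.
A perfect fifth spans 7 semitones, so from G#3 the target pitch is C#3.

C sharp 3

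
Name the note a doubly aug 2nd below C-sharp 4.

The second takes the letter from C down to B.
A doubly augmented second is 4 semitones; 4 semitones down from C#4 gives Bbb3.

B-double-flat 3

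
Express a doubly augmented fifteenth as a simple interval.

AA8

Take out an octave (7 from the number): 15 − 7 = 8.
Quality carries through unchanged, so the simple form is a doubly augmented octave.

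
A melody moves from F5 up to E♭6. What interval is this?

minor seventh

F to E spans seven letter names (F-G-A-B-C-D-E): a seventh.
F5 to Eb6 is 10 semitones, a half step short of the major seventh (11), so this is minor.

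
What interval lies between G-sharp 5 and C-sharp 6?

P4

G to C spans four letter names (G-A-B-C), so the interval is some kind of fourth.
Counting semitones, G#5→C#6 is 5, which is the perfect fourth.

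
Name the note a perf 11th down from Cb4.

Gb2

Four letters down from C (plus an octave) reaches G.
A perfect eleventh is 17 semitones; 17 semitones down from Cb4 gives Gb2.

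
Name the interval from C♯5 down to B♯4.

Descending from C#5 to B#4 is the same interval as ascending B#4 to C#5.
B to C spans two letter names (B-C): a second.
At 1 semitone, B#4→C#5 falls one short of a major second: minor.

minor second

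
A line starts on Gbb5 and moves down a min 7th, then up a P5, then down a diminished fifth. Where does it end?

Ab4

A minor seventh down from Gbb5 is Abb4.
A perfect fifth up from Abb4 is Ebb5.
Down a diminished fifth from Ebb5: Ab4 (6 semitones down).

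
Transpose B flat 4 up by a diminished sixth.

G double-flat 5

The sixth takes the letter from B up to G.
A diminished sixth spans 7 semitones, so from Bb4 the target pitch is Gbb5.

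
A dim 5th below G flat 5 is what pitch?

Five letter names down from G: C.
A diminished fifth is 6 semitones; 6 semitones down from Gb5 gives C5.

C 5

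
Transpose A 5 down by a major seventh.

Seven letter names down from A: B.
A major seventh is 11 semitones; 11 semitones down from A5 gives Bb4.

B-flat 4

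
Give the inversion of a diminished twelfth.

augmented fourth

First reduce the compound diminished twelfth to its simple form, a diminished fifth.
The rule of nine gives the new number: 9 − 5 = 4, so a fifth becomes a fourth.
Quality inverts too: diminished becomes augmented. That makes the inversion an augmented fourth.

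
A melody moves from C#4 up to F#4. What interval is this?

C to F spans four letter names (C-D-E-F) — that makes it a fourth of some quality.
Counting semitones, C#4→F#4 is 5, which is the perfect fourth.

perfect 4th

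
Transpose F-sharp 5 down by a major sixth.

Six letter names down from F: A.
A major sixth is 9 semitones; 9 semitones down from F#5 gives A4.

A 4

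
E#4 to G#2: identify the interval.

major 13th

Descending from E#4 to G#2 is the same interval as ascending G#2 to E#4.
G to E spans six letter names (G-A-B-C-D-E), plus an octave: a thirteenth.
G#2 to E#4 is 21 semitones, matching the major thirteenth exactly, so the quality is major.
(Equivalently, a compound major sixth: a major sixth plus an octave.)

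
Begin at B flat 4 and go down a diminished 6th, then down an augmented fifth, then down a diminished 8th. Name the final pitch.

Bb4 down a diminished sixth → D#4 (7 semitones).
Down an augmented fifth from D#4: G3 (8 semitones down).
A diminished octave down from G3 is G#2.

G sharp 2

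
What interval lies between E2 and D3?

minor seventh

E to D spans seven letter names (E-F-G-A-B-C-D): a seventh.
E2 to D3 is 10 semitones, a half step short of the major seventh (11), so this is minor.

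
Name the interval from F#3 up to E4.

F to E spans seven letter names (F-G-A-B-C-D-E): a seventh.
F#3 to E4 is 10 semitones, a half step short of the major seventh (11), so this is minor.

minor seventh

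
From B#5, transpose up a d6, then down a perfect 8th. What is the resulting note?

A diminished sixth up from B#5 is G6.
Down a perfect octave from G6: G5 (12 semitones down).

G5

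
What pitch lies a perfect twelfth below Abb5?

Counting five letter names plus an octave down from A lands on D.
Moving 19 semitones down from Abb5 (the size of a perfect twelfth) reaches Dbb4.

Dbb4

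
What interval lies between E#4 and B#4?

E to B spans five letter names (E-F-G-A-B) — that makes it a fifth of some quality.
Counting semitones, E#4→B#4 is 7, which is the perfect fifth.

P5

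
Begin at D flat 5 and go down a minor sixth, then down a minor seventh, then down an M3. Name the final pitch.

Down a minor sixth from Db5: F4 (8 semitones down).
A minor seventh down from F4 is G3.
Down a major third from G3: Eb3 (4 semitones down).

E flat 3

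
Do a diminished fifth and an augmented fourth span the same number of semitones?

A diminished fifth spans 6 semitones, and an augmented fourth also spans 6 semitones — they're enharmonic.

Yes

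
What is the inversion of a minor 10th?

First reduce the compound minor tenth to its simple form, a minor third.
Inverted interval numbers add to nine, so a third pairs with a sixth (3 + 6 = 9).
The quality also flips — minor becomes major — giving a major sixth.

major 6th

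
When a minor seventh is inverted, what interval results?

major second

The rule of nine gives the new number: 9 − 7 = 2, so a seventh becomes a second.
And minor becomes major under inversion, so we get a major second.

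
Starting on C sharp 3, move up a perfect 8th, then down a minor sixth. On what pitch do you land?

E sharp 3

C#3 up a perfect octave → C#4 (12 semitones).
C#4 down a minor sixth → E#3 (8 semitones).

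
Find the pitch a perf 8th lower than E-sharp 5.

E-sharp 4

The letter stays E (same as the start), shifted an octave down.
A perfect octave spans 12 semitones, so from E#5 the target pitch is E#4.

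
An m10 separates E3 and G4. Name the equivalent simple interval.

Each octave removed subtracts seven from the number: 10 − 7 = 3.
That makes a minor tenth a compound minor third — an octave plus a minor third.

minor 3rd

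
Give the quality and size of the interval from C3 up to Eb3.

C to E spans three letter names (C-D-E) — that makes it a third of some quality.
At 3 semitones, C3→Eb3 falls one short of a major third: minor.

m3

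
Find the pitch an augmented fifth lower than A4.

Five letter names down from A: D.
An augmented fifth spans 8 semitones, so from A4 the target pitch is Db4.

Db4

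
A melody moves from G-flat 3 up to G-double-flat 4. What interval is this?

diminished octave

G to G is the same letter name, plus an octave, so the interval is some kind of octave.
A perfect octave would be 12 semitones; Gb3 to Gbb4 is 11, one semitone narrower, so the interval is diminished.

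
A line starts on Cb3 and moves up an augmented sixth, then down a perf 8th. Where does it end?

A2

Up an augmented sixth from Cb3: A3 (10 semitones up).
A perfect octave down from A3 is A2.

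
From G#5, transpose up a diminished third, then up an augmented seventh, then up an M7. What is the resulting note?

A diminished third up from G#5 is Bb5.
Up an augmented seventh from Bb5: A#6 (12 semitones up).
A#6 up a major seventh → G##7 (11 semitones).

G##7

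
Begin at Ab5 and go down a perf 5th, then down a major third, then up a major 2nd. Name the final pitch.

Cb5

Down a perfect fifth from Ab5: Db5 (7 semitones down).
Db5 down a major third → Bbb4 (4 semitones).
A major second up from Bbb4 is Cb5.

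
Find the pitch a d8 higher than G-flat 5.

For an octave the letter name doesn't change: still G, an octave up.
A diminished octave spans 11 semitones, so from Gb5 the target pitch is Gbb6.

G-double-flat 6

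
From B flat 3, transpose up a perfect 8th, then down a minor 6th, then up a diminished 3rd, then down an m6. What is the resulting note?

A flat 3

A perfect octave up from Bb3 is Bb4.
A minor sixth down from Bb4 is D4.
A diminished third up from D4 is Fb4.
Fb4 down a minor sixth → Ab3 (8 semitones).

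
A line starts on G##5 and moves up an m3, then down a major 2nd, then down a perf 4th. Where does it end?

E#5

G##5 up a minor third → B#5 (3 semitones).
A major second down from B#5 is A#5.
A#5 down a perfect fourth → E#5 (5 semitones).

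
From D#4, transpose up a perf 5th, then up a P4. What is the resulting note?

D#4 up a perfect fifth → A#4 (7 semitones).
Up a perfect fourth from A#4: D#5 (5 semitones up).

D#5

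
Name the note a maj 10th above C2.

Counting three letter names plus an octave up from C lands on E.
A major tenth is 16 semitones; 16 semitones up from C2 gives E3.

E3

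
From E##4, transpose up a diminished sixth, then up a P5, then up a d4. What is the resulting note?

A diminished sixth up from E##4 is C#5.
A perfect fifth up from C#5 is G#5.
Up a diminished fourth from G#5: C6 (4 semitones up).

C6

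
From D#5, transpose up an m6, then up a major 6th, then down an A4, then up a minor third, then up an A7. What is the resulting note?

E#7

Up a minor sixth from D#5: B5 (8 semitones up).
B5 up a major sixth → G#6 (9 semitones).
An augmented fourth down from G#6 is D6.
D6 up a minor third → F6 (3 semitones).
An augmented seventh up from F6 is E#7.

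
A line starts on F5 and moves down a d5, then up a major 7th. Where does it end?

F5 down a diminished fifth → B4 (6 semitones).
B4 up a major seventh → A#5 (11 semitones).

A#5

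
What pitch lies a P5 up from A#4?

The fifth takes the letter from A up to E.
A perfect fifth is 7 semitones; 7 semitones up from A#4 gives E#5.

E#5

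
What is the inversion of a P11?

perfect 5th

First reduce the compound perfect eleventh to its simple form, a perfect fourth.
The rule of nine gives the new number: 9 − 4 = 5, so a fourth becomes a fifth.
The quality also flips — perfect stays perfect — giving a perfect fifth.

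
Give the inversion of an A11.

d5

First reduce the compound augmented eleventh to its simple form, an augmented fourth.
Inverted interval numbers add to nine, so a fourth pairs with a fifth (4 + 5 = 9).
And augmented becomes diminished under inversion, so we get a diminished fifth.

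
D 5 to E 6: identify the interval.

M9

D to E spans two letter names (D-E), plus an octave: a ninth.
D5 to E6 is 14 semitones, matching the major ninth exactly, so the quality is major.
(Equivalently, a compound major second: a major second plus an octave.)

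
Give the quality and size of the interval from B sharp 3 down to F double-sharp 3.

Descending from B#3 to F##3 is the same interval as ascending F##3 to B#3.
F to B spans four letter names (F-G-A-B) — that makes it a fourth of some quality.
The perfect fourth spans 5 semitones, and F##3 to B#3 is exactly 5 semitones — so this is a perfect fourth.

perfect fourth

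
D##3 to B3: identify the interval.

D to B spans six letter names (D-E-F-G-A-B), so the interval is some kind of sixth.
A major sixth would be 9 semitones; D##3 to B3 is 7, two semitones narrower, so the interval is diminished.

d6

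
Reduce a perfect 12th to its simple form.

Take out an octave (7 from the number): 12 − 7 = 5.
So a perfect twelfth is an octave plus a perfect fifth. The quality is unchanged.

P5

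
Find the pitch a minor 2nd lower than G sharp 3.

The second takes the letter from G down to F.
A minor second spans 1 semitone, so from G#3 the target pitch is F##3.

F double-sharp 3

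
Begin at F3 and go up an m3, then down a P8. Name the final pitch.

Up a minor third from F3: Ab3 (3 semitones up).
A perfect octave down from Ab3 is Ab2.

Ab2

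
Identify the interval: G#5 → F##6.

major seventh

G to F spans seven letter names (G-A-B-C-D-E-F): a seventh.
The major seventh spans 11 semitones, and G#5 to F##6 is exactly 11 semitones — so this is a major seventh.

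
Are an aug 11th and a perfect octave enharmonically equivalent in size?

No

18 semitones (augmented eleventh) vs 12 semitones (perfect octave): not equal.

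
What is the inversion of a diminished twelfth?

First reduce the compound diminished twelfth to its simple form, a diminished fifth.
Inverted interval numbers add to nine, so a fifth pairs with a fourth (5 + 4 = 9).
The quality also flips — diminished becomes augmented — giving an augmented fourth.

A4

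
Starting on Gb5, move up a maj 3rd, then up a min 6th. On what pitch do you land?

Gb5 up a major third → Bb5 (4 semitones).
Up a minor sixth from Bb5: Gb6 (8 semitones up).

Gb6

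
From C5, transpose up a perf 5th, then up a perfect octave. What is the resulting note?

C5 up a perfect fifth → G5 (7 semitones).
G5 up a perfect octave → G6 (12 semitones).

G6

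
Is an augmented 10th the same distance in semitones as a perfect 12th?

No

An augmented tenth is 17 semitones but a perfect twelfth is 19 semitones — different sizes.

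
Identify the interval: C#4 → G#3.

perfect fourth

Descending from C#4 to G#3 is the same interval as ascending G#3 to C#4.
G to C spans four letter names (G-A-B-C) — that makes it a fourth of some quality.
G#3 to C#4 is 5 semitones, matching the perfect fourth exactly, so the quality is perfect.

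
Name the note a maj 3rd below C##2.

Three letter names down from C: A.
A major third is 4 semitones; 4 semitones down from C##2 gives A#1.

A#1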